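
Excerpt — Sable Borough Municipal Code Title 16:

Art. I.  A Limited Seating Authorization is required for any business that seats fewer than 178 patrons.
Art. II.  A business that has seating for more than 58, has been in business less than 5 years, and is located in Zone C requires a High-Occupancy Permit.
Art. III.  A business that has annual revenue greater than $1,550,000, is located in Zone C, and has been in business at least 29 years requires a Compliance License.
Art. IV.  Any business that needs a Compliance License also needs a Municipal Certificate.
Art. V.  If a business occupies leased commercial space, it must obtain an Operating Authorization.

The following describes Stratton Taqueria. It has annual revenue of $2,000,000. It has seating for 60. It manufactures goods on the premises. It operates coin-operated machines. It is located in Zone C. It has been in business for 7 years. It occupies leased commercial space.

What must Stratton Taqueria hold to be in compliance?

Art. I. seating 60 < 178 → Limited Seating Authorization required.
Art. II. seating 60 > 58; years in business 7 ≥ 5; is located in Zone C → High-Occupancy Permit not required.
Art. III. revenue $2,000,000 > $1,550,000; is located in Zone C; years in business 7 < 29 → Compliance License not required.
Art. IV. Compliance License is not required → no effect.
Art. V. occupies leased commercial space → Operating Authorization required.

Limited Seating Authorization, Operating Authorization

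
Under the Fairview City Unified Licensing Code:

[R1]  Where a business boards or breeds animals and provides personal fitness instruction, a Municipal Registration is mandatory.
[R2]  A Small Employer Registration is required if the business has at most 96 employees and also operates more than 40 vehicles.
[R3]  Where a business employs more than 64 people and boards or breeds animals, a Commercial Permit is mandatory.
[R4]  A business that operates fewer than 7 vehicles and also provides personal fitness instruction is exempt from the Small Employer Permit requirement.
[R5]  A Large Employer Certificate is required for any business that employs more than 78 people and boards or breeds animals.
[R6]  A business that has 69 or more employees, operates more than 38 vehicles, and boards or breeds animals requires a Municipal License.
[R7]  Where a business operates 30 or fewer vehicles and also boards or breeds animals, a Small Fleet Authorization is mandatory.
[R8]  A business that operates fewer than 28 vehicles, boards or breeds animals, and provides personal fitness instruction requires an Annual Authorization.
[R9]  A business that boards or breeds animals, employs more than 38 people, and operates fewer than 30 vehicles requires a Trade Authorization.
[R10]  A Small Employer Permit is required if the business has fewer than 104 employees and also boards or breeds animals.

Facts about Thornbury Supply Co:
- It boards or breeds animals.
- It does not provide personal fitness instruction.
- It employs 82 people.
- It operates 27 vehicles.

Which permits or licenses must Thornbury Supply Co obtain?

[R1] boards or breeds animals; does not provide personal fitness instruction → Municipal Registration not required.
[R2] employees 82 ≤ 96; vehicles 27 ≤ 40 → Small Employer Registration not required.
[R3] employees 82 > 64; boards or breeds animals → Commercial Permit required.
[R4] vehicles 27 ≥ 7; does not provide personal fitness instruction → Small Employer Permit exemption does not apply.
[R5] employees 82 > 78; boards or breeds animals → Large Employer Certificate required.
[R6] employees 82 ≥ 69; vehicles 27 ≤ 38; boards or breeds animals → Municipal License not required.
[R7] vehicles 27 ≤ 30; boards or breeds animals → Small Fleet Authorization required.
[R8] vehicles 27 < 28; boards or breeds animals; does not provide personal fitness instruction → Annual Authorization not required.
[R9] boards or breeds animals; employees 82 > 38; vehicles 27 < 30 → Trade Authorization required.
[R10] employees 82 < 104; boards or breeds animals → Small Employer Permit required.

Commercial Permit, Large Employer Certificate, Small Employer Permit, Small Fleet Authorization, Trade Authorization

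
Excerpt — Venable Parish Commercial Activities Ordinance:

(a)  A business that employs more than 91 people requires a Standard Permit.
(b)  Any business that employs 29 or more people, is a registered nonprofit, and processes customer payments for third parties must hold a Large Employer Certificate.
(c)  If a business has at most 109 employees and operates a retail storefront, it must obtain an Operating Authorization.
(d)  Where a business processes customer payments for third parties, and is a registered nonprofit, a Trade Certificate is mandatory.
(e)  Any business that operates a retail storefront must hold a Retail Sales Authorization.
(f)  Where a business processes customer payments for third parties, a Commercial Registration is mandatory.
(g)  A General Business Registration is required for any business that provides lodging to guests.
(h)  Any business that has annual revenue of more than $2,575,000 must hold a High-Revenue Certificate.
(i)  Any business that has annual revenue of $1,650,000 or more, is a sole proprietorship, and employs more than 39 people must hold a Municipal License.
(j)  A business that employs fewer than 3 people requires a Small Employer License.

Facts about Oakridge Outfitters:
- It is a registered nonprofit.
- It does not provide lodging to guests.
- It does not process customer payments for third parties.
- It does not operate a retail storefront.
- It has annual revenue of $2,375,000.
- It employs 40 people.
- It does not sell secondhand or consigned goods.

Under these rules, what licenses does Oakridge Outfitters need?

None

(a) employees 40 ≤ 91 → Standard Permit not required.
(b) employees 40 ≥ 29; is a registered nonprofit; does not process customer payments for third parties → Large Employer Certificate not required.
(c) employees 40 ≤ 109; does not operate a retail storefront → Operating Authorization not required.
(d) does not process customer payments for third parties; is a registered nonprofit → Trade Certificate not required.
(e) does not operate a retail storefront → Retail Sales Authorization not required.
(f) does not process customer payments for third parties → Commercial Registration not required.
(g) does not provide lodging to guests → General Business Registration not required.
(h) revenue $2,375,000 ≤ $2,575,000 → High-Revenue Certificate not required.
(i) revenue $2,375,000 ≥ $1,650,000; is a registered nonprofit (not: is a sole proprietorship); employees 40 > 39 → Municipal License not required.
(j) employees 40 ≥ 3 → Small Employer License not required.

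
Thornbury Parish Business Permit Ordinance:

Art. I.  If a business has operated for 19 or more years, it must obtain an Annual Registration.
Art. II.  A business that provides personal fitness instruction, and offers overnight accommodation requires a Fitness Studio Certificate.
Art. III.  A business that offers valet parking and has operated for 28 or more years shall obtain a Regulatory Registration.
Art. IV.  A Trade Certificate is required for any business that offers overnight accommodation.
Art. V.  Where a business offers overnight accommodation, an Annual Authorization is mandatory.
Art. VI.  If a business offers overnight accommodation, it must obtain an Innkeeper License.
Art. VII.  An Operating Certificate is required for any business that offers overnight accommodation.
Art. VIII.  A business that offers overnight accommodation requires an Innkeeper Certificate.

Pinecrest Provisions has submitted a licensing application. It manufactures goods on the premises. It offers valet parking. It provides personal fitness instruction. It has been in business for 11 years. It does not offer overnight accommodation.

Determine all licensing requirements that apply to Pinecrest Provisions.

None

Art. I. years in business 11 < 19 → Annual Registration not required.
Art. II. provides personal fitness instruction; does not offer overnight accommodation → Fitness Studio Certificate not required.
Art. III. offers valet parking; years in business 11 < 28 → Regulatory Registration not required.
Art. IV. does not offer overnight accommodation → Trade Certificate not required.
Art. V. does not offer overnight accommodation → Annual Authorization not required.
Art. VI. does not offer overnight accommodation → Innkeeper License not required.
Art. VII. does not offer overnight accommodation → Operating Certificate not required.
Art. VIII. does not offer overnight accommodation → Innkeeper Certificate not required.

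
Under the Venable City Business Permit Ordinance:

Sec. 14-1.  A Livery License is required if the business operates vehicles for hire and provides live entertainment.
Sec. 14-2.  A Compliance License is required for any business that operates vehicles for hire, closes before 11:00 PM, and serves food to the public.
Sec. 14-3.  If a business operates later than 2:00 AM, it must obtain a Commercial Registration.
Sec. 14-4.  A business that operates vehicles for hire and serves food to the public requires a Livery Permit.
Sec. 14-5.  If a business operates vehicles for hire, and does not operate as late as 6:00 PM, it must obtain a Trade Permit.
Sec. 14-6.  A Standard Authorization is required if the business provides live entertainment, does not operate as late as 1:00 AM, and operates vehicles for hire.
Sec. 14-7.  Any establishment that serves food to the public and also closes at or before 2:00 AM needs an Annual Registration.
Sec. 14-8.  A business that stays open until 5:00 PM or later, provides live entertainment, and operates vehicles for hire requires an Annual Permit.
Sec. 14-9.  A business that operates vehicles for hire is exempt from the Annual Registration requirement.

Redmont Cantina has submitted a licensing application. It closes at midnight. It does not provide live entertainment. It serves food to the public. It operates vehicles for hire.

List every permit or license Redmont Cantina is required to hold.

Sec. 14-1. operates vehicles for hire; does not provide live entertainment → Livery License not required.
Sec. 14-2. operates vehicles for hire; closes midnight, after 11:00 PM; serves food to the public → Compliance License not required.
Sec. 14-3. closes midnight, at/before 2:00 AM → Commercial Registration not required.
Sec. 14-4. operates vehicles for hire; serves food to the public → Livery Permit required.
Sec. 14-5. operates vehicles for hire; closes midnight, after 6:00 PM → Trade Permit not required.
Sec. 14-6. does not provide live entertainment; closes midnight, at/before 1:00 AM; operates vehicles for hire → Standard Authorization not required.
Sec. 14-7. serves food to the public; closes midnight, at/before 2:00 AM → Annual Registration required.
Sec. 14-8. closes midnight, after 5:00 PM; does not provide live entertainment; operates vehicles for hire → Annual Permit not required.
Sec. 14-9. operates vehicles for hire → exempt from Annual Registration.

Livery Permit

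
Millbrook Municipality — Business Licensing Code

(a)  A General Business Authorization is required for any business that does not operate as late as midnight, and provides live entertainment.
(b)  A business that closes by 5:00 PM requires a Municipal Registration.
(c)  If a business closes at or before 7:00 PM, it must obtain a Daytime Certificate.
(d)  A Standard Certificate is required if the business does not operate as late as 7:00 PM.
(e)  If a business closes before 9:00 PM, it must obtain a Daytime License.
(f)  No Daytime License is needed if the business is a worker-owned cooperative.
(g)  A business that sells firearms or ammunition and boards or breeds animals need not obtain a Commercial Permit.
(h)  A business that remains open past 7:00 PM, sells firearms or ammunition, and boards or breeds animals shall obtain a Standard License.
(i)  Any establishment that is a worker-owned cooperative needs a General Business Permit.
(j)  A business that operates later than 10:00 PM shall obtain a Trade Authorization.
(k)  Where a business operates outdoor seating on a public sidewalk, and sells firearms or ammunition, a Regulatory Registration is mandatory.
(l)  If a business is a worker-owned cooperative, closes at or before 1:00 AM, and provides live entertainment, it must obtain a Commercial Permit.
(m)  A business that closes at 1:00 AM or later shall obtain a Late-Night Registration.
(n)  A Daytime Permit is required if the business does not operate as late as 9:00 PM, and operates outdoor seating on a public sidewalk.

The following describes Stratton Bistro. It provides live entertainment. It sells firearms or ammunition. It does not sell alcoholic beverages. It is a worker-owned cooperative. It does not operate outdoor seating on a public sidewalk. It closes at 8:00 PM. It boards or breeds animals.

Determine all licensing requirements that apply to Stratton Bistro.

(a) closes 8:00 PM, at/before midnight; provides live entertainment → General Business Authorization required.
(b) closes 8:00 PM, after 5:00 PM → Municipal Registration not required.
(c) closes 8:00 PM, after 7:00 PM → Daytime Certificate not required.
(d) closes 8:00 PM, after 7:00 PM → Standard Certificate not required.
(e) closes 8:00 PM, at/before 9:00 PM → Daytime License required.
(f) is a worker-owned cooperative → exempt from Daytime License.
(g) sells firearms or ammunition; boards or breeds animals → exempt from Commercial Permit.
(h) closes 8:00 PM, after 7:00 PM; sells firearms or ammunition; boards or breeds animals → Standard License required.
(i) is a worker-owned cooperative → General Business Permit required.
(j) closes 8:00 PM, at/before 10:00 PM → Trade Authorization not required.
(k) does not operate outdoor seating on a public sidewalk; sells firearms or ammunition → Regulatory Registration not required.
(l) is a worker-owned cooperative; closes 8:00 PM, at/before 1:00 AM; provides live entertainment → Commercial Permit required.
(m) closes 8:00 PM, at/before 1:00 AM → Late-Night Registration not required.
(n) closes 8:00 PM, at/before 9:00 PM; does not operate outdoor seating on a public sidewalk → Daytime Permit not required.

General Business Authorization, General Business Permit, Standard License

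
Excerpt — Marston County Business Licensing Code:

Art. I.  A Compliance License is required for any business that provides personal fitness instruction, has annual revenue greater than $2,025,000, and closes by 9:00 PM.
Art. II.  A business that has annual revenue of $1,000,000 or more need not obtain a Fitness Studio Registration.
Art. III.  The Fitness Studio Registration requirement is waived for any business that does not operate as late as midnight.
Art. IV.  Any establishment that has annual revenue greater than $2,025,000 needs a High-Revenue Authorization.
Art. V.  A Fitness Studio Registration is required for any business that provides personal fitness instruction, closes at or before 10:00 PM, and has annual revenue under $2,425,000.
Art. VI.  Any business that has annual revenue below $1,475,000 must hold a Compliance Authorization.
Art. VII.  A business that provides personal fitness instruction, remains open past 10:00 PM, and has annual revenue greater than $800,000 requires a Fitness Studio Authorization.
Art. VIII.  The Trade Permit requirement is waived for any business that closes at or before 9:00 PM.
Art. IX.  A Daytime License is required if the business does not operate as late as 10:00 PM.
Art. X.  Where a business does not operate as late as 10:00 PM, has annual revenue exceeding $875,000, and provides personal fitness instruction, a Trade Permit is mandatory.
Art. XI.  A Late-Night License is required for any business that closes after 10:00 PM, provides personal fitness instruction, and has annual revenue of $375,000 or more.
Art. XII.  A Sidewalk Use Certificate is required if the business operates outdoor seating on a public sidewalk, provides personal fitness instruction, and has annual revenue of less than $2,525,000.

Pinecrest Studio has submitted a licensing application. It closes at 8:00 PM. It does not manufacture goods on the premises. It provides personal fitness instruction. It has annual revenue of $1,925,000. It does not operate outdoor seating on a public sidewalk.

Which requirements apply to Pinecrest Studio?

Art. I. provides personal fitness instruction; revenue $1,925,000 ≤ $2,025,000; closes 8:00 PM, at/before 9:00 PM → Compliance License not required.
Art. II. revenue $1,925,000 ≥ $1,000,000 → exempt from Fitness Studio Registration.
Art. III. closes 8:00 PM, at/before midnight → exempt from Fitness Studio Registration.
Art. IV. revenue $1,925,000 ≤ $2,025,000 → High-Revenue Authorization not required.
Art. V. provides personal fitness instruction; closes 8:00 PM, at/before 10:00 PM; revenue $1,925,000 < $2,425,000 → Fitness Studio Registration required.
Art. VI. revenue $1,925,000 ≥ $1,475,000 → Compliance Authorization not required.
Art. VII. provides personal fitness instruction; closes 8:00 PM, at/before 10:00 PM; revenue $1,925,000 > $800,000 → Fitness Studio Authorization not required.
Art. VIII. closes 8:00 PM, at/before 9:00 PM → exempt from Trade Permit.
Art. IX. closes 8:00 PM, at/before 10:00 PM → Daytime License required.
Art. X. closes 8:00 PM, at/before 10:00 PM; revenue $1,925,000 > $875,000; provides personal fitness instruction → Trade Permit required.
Art. XI. closes 8:00 PM, at/before 10:00 PM; provides personal fitness instruction; revenue $1,925,000 ≥ $375,000 → Late-Night License not required.
Art. XII. does not operate outdoor seating on a public sidewalk; provides personal fitness instruction; revenue $1,925,000 < $2,525,000 → Sidewalk Use Certificate not required.

Daytime License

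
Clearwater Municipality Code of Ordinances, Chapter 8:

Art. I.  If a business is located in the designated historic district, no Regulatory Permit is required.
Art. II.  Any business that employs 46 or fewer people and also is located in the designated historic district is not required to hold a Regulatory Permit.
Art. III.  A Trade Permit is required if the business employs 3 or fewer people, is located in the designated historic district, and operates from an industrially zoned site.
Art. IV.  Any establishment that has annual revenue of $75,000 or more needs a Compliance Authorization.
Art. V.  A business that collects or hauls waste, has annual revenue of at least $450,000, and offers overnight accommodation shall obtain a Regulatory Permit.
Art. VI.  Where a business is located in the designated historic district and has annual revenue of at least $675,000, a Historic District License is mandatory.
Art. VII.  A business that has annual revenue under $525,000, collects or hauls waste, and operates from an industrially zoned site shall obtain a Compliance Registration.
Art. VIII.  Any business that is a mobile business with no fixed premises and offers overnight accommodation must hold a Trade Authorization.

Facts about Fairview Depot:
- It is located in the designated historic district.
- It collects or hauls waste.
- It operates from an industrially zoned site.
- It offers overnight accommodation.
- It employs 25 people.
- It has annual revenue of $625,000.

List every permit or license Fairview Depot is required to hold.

Compliance Authorization

Art. I. is located in the designated historic district → exempt from Regulatory Permit.
Art. II. employees 25 ≤ 46; is located in the designated historic district → exempt from Regulatory Permit.
Art. III. employees 25 > 3; is located in the designated historic district; operates from an industrially zoned site → Trade Permit not required.
Art. IV. revenue $625,000 ≥ $75,000 → Compliance Authorization required.
Art. V. collects or hauls waste; revenue $625,000 ≥ $450,000; offers overnight accommodation → Regulatory Permit required.
Art. VI. is located in the designated historic district; revenue $625,000 < $675,000 → Historic District License not required.
Art. VII. revenue $625,000 ≥ $525,000; collects or hauls waste; operates from an industrially zoned site → Compliance Registration not required.
Art. VIII. operates from an industrially zoned site (not: is a mobile business with no fixed premises); offers overnight accommodation → Trade Authorization not required.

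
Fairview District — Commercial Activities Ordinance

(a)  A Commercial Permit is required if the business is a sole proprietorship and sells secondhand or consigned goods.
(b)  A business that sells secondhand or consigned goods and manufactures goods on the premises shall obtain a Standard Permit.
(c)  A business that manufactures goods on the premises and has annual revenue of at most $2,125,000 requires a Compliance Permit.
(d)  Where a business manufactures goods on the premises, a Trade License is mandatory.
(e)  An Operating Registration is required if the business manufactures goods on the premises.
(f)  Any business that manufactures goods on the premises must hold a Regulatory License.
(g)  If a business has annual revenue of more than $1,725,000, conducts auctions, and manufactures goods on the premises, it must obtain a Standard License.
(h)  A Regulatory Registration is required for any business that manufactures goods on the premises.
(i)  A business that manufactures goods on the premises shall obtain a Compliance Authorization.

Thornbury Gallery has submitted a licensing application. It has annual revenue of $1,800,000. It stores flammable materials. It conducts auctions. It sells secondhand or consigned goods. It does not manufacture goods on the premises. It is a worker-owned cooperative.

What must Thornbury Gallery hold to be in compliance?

None

(a) is a worker-owned cooperative (not: is a sole proprietorship); sells secondhand or consigned goods → Commercial Permit not required.
(b) sells secondhand or consigned goods; does not manufacture goods on the premises → Standard Permit not required.
(c) does not manufacture goods on the premises; revenue $1,800,000 ≤ $2,125,000 → Compliance Permit not required.
(d) does not manufacture goods on the premises → Trade License not required.
(e) does not manufacture goods on the premises → Operating Registration not required.
(f) does not manufacture goods on the premises → Regulatory License not required.
(g) revenue $1,800,000 > $1,725,000; conducts auctions; does not manufacture goods on the premises → Standard License not required.
(h) does not manufacture goods on the premises → Regulatory Registration not required.
(i) does not manufacture goods on the premises → Compliance Authorization not required.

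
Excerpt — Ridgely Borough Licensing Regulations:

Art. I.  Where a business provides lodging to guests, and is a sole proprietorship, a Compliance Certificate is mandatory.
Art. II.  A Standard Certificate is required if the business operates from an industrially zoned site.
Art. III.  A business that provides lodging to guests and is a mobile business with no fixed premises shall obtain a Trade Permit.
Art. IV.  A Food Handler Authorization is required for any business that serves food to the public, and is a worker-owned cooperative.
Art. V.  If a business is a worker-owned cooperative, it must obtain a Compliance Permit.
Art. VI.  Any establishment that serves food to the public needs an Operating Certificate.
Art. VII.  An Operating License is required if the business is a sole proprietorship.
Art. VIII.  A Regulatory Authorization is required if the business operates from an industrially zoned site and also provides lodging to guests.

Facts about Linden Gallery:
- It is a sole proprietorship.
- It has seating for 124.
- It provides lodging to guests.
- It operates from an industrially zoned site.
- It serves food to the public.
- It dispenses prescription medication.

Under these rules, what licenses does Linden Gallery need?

Art. I. provides lodging to guests; is a sole proprietorship → Compliance Certificate required.
Art. II. operates from an industrially zoned site → Standard Certificate required.
Art. III. provides lodging to guests; operates from an industrially zoned site (not: is a mobile business with no fixed premises) → Trade Permit not required.
Art. IV. serves food to the public; is a sole proprietorship (not: is a worker-owned cooperative) → Food Handler Authorization not required.
Art. V. is a sole proprietorship (not: is a worker-owned cooperative) → Compliance Permit not required.
Art. VI. serves food to the public → Operating Certificate required.
Art. VII. is a sole proprietorship → Operating License required.
Art. VIII. operates from an industrially zoned site; provides lodging to guests → Regulatory Authorization required.

Compliance Certificate, Operating Certificate, Operating License, Regulatory Authorization, Standard Certificate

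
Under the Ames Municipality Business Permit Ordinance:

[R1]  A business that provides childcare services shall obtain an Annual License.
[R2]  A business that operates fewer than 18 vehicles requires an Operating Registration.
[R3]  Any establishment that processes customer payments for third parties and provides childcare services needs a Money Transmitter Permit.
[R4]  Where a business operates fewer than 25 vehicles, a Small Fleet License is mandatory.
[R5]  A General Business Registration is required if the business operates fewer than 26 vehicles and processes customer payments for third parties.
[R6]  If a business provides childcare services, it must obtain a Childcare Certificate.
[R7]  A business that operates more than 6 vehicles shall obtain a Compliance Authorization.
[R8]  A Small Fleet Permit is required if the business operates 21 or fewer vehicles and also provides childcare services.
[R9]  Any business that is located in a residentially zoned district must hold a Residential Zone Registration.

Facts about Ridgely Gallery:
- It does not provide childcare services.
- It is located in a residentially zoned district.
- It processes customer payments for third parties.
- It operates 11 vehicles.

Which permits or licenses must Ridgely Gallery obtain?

Compliance Authorization, General Business Registration, Operating Registration, Residential Zone Registration, Small Fleet License

[R1] does not provide childcare services → Annual License not required.
[R2] vehicles 11 < 18 → Operating Registration required.
[R3] processes customer payments for third parties; does not provide childcare services → Money Transmitter Permit not required.
[R4] vehicles 11 < 25 → Small Fleet License required.
[R5] vehicles 11 < 26; processes customer payments for third parties → General Business Registration required.
[R6] does not provide childcare services → Childcare Certificate not required.
[R7] vehicles 11 > 6 → Compliance Authorization required.
[R8] vehicles 11 ≤ 21; does not provide childcare services → Small Fleet Permit not required.
[R9] is located in a residentially zoned district → Residential Zone Registration required.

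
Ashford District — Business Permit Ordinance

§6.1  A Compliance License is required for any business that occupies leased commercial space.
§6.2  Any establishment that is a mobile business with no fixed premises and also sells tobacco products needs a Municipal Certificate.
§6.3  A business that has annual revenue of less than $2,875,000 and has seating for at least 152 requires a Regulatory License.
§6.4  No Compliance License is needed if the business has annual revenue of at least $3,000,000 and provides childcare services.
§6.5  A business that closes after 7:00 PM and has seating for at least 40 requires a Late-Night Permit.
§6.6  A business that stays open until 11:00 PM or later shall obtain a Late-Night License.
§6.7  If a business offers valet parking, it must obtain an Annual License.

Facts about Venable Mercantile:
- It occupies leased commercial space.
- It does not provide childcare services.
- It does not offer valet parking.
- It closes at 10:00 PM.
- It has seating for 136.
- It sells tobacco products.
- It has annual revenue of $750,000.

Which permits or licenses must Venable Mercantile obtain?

§6.1 occupies leased commercial space → Compliance License required.
§6.2 occupies leased commercial space (not: is a mobile business with no fixed premises); sells tobacco products → Municipal Certificate not required.
§6.3 revenue $750,000 < $2,875,000; seating 136 < 152 → Regulatory License not required.
§6.4 revenue $750,000 < $3,000,000; does not provide childcare services → Compliance License exemption does not apply.
§6.5 closes 10:00 PM, after 7:00 PM; seating 136 ≥ 40 → Late-Night Permit required.
§6.6 closes 10:00 PM, at/before 11:00 PM → Late-Night License not required.
§6.7 does not offer valet parking → Annual License not required.

Compliance License, Late-Night Permit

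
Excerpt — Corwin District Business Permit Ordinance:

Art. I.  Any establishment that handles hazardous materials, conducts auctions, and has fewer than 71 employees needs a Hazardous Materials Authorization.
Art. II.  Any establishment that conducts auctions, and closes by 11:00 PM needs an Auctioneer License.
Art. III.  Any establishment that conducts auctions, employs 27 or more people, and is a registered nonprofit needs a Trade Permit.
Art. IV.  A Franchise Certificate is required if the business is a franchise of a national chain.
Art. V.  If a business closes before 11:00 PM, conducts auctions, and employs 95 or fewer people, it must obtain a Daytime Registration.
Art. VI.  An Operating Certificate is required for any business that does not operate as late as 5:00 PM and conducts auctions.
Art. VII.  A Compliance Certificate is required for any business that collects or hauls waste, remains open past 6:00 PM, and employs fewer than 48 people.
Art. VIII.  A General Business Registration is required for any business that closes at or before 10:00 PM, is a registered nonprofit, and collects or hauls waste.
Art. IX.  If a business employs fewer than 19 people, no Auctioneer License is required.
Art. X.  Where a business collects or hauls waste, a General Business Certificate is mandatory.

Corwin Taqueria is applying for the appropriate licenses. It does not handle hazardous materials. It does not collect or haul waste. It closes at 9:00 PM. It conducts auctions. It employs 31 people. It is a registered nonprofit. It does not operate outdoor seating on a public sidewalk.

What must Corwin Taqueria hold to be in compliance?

Auctioneer License, Daytime Registration, Trade Permit

Art. I. does not handle hazardous materials; conducts auctions; employees 31 < 71 → Hazardous Materials Authorization not required.
Art. II. conducts auctions; closes 9:00 PM, at/before 11:00 PM → Auctioneer License required.
Art. III. conducts auctions; employees 31 ≥ 27; is a registered nonprofit → Trade Permit required.
Art. IV. is a registered nonprofit (not: is a franchise of a national chain) → Franchise Certificate not required.
Art. V. closes 9:00 PM, at/before 11:00 PM; conducts auctions; employees 31 ≤ 95 → Daytime Registration required.
Art. VI. closes 9:00 PM, after 5:00 PM; conducts auctions → Operating Certificate not required.
Art. VII. does not collect or haul waste; closes 9:00 PM, after 6:00 PM; employees 31 < 48 → Compliance Certificate not required.
Art. VIII. closes 9:00 PM, at/before 10:00 PM; is a registered nonprofit; does not collect or haul waste → General Business Registration not required.
Art. IX. employees 31 ≥ 19 → Auctioneer License exemption does not apply.
Art. X. does not collect or haul waste → General Business Certificate not required.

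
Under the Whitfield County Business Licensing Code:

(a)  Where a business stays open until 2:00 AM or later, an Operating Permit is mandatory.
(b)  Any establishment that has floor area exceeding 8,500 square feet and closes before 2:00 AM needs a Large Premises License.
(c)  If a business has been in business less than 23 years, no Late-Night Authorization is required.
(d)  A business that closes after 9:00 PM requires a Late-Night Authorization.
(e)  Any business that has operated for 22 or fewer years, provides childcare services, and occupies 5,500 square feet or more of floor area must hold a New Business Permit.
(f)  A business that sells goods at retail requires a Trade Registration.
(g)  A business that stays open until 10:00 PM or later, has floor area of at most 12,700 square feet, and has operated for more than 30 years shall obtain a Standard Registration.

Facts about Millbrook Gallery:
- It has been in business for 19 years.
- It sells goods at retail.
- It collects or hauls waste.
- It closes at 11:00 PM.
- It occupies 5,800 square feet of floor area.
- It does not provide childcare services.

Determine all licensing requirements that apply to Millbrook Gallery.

Trade Registration

(a) closes 11:00 PM, at/before 2:00 AM → Operating Permit not required.
(b) floor area 5,800 square feet ≤ 8,500 square feet; closes 11:00 PM, at/before 2:00 AM → Large Premises License not required.
(c) years in business 19 < 23 → exempt from Late-Night Authorization.
(d) closes 11:00 PM, after 9:00 PM → Late-Night Authorization required.
(e) years in business 19 ≤ 22; does not provide childcare services; floor area 5,800 square feet ≥ 5,500 square feet → New Business Permit not required.
(f) sells goods at retail → Trade Registration required.
(g) closes 11:00 PM, after 10:00 PM; floor area 5,800 square feet ≤ 12,700 square feet; years in business 19 ≤ 30 → Standard Registration not required.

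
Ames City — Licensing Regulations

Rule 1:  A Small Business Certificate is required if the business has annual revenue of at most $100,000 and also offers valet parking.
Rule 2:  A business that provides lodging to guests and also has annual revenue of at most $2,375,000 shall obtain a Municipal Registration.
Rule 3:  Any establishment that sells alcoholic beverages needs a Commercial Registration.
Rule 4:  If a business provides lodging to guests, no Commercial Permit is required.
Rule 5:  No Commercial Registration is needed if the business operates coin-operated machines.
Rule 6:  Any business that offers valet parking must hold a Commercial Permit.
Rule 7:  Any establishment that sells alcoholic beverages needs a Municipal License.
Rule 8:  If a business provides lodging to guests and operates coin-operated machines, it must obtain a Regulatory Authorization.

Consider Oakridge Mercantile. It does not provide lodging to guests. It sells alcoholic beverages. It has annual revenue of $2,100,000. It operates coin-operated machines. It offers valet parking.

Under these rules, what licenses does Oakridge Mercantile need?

Commercial Permit, Municipal License

Rule 1: revenue $2,100,000 > $100,000; offers valet parking → Small Business Certificate not required.
Rule 2: does not provide lodging to guests; revenue $2,100,000 ≤ $2,375,000 → Municipal Registration not required.
Rule 3: sells alcoholic beverages → Commercial Registration required.
Rule 4: does not provide lodging to guests → Commercial Permit exemption does not apply.
Rule 5: operates coin-operated machines → exempt from Commercial Registration.
Rule 6: offers valet parking → Commercial Permit required.
Rule 7: sells alcoholic beverages → Municipal License required.
Rule 8: does not provide lodging to guests; operates coin-operated machines → Regulatory Authorization not required.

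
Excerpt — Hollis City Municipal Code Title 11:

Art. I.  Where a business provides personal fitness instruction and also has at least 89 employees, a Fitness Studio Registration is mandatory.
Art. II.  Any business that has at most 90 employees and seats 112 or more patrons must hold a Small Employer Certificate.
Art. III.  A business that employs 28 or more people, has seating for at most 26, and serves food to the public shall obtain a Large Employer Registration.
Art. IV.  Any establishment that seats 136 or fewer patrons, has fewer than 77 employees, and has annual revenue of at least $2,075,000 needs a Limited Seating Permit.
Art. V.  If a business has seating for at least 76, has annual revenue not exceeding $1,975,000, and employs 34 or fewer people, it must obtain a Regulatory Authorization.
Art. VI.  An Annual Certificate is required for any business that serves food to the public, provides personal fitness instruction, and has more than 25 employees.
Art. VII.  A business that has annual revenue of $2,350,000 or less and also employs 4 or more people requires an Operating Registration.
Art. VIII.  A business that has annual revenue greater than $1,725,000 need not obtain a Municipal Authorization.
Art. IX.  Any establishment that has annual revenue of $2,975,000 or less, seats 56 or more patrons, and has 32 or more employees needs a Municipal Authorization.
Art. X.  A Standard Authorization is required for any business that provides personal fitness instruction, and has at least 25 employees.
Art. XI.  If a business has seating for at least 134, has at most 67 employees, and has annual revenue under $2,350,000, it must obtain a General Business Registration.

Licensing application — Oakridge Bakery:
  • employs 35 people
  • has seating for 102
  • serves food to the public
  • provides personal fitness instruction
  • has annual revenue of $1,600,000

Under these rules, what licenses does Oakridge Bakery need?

Art. I. provides personal fitness instruction; employees 35 < 89 → Fitness Studio Registration not required.
Art. II. employees 35 ≤ 90; seating 102 < 112 → Small Employer Certificate not required.
Art. III. employees 35 ≥ 28; seating 102 > 26; serves food to the public → Large Employer Registration not required.
Art. IV. seating 102 ≤ 136; employees 35 < 77; revenue $1,600,000 < $2,075,000 → Limited Seating Permit not required.
Art. V. seating 102 ≥ 76; revenue $1,600,000 ≤ $1,975,000; employees 35 > 34 → Regulatory Authorization not required.
Art. VI. serves food to the public; provides personal fitness instruction; employees 35 > 25 → Annual Certificate required.
Art. VII. revenue $1,600,000 ≤ $2,350,000; employees 35 ≥ 4 → Operating Registration required.
Art. VIII. revenue $1,600,000 ≤ $1,725,000 → Municipal Authorization exemption does not apply.
Art. IX. revenue $1,600,000 ≤ $2,975,000; seating 102 ≥ 56; employees 35 ≥ 32 → Municipal Authorization required.
Art. X. provides personal fitness instruction; employees 35 ≥ 25 → Standard Authorization required.
Art. XI. seating 102 < 134; employees 35 ≤ 67; revenue $1,600,000 < $2,350,000 → General Business Registration not required.

Annual Certificate, Municipal Authorization, Operating Registration, Standard Authorization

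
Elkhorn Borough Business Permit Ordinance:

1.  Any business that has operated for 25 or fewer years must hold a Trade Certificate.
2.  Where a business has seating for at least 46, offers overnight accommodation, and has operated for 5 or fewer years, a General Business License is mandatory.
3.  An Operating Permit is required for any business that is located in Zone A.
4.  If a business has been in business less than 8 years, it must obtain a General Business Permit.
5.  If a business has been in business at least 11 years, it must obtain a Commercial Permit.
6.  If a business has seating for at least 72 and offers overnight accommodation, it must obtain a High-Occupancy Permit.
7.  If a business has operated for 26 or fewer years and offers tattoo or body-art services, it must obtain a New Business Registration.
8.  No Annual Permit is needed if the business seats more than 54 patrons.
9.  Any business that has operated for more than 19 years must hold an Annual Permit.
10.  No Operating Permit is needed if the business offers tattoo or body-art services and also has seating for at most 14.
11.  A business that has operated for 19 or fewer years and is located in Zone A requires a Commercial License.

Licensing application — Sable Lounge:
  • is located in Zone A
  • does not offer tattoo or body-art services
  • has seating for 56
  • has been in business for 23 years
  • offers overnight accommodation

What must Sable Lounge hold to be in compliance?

1. years in business 23 ≤ 25 → Trade Certificate required.
2. seating 56 ≥ 46; offers overnight accommodation; years in business 23 > 5 → General Business License not required.
3. is located in Zone A → Operating Permit required.
4. years in business 23 ≥ 8 → General Business Permit not required.
5. years in business 23 ≥ 11 → Commercial Permit required.
6. seating 56 < 72; offers overnight accommodation → High-Occupancy Permit not required.
7. years in business 23 ≤ 26; does not offer tattoo or body-art services → New Business Registration not required.
8. seating 56 > 54 → exempt from Annual Permit.
9. years in business 23 > 19 → Annual Permit required.
10. does not offer tattoo or body-art services; seating 56 > 14 → Operating Permit exemption does not apply.
11. years in business 23 > 19; is located in Zone A → Commercial License not required.

Commercial Permit, Operating Permit, Trade Certificate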